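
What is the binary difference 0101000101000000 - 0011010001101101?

Method 1 - Direct subtraction (column by column from the right: bit − bit − borrow-in; if negative, add 2 and borrow 1 from the next column):
borrow: 0111100111111110
        0101000101000000
-       0011010001101101
------------------------
        0001110011010011

Method 2 - Add two's complement:
Two's complement of 0011010001101101: invert → 1100101110010010, add 1 → 1100101110010011
  0101000101000000
+ 1100101110010011
------------------
 10001110011010011  (end carry out of the top bit = 1)
Discarding the end carry: 0001110011010011
Decimal check:
  0101000101000000 = 16384 + 4096 + 256 + 64 = 20800
  0011010001101101 = 8192 + 4096 + 1024 + 64 + 32 + 8 + 4 + 1 = 13421
  20800 - 13421 = 7379, and 0001110011010011 = 4096 + 2048 + 1024 + 128 + 64 + 16 + 2 + 1 = 7379 ✓



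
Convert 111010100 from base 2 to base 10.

Sum of powers of 2 for each 1-bit:
2^2 + 2^4 + 2^6 + 2^7 + 2^8
= 4 + 16 + 64 + 128 + 256
= 468



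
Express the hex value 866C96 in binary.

Convert each hex digit to 4 bits:
  8 = 1000
  6 = 0110
  6 = 0110
  C = 1100
  9 = 1001
  6 = 0110
Concatenate: 100001100110110010010110



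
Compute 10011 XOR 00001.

XOR: 1 when bits differ
  10011
^ 00001
-------
  10010
Decimal: 19 ^ 1 = 18



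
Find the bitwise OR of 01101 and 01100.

OR: 1 when either bit is 1
  01101
| 01100
-------
  01101
Decimal: 13 | 12 = 13



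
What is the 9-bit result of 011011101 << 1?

Original: 011011101 (decimal 221)
Shift left by 1 position
Append 1 zero on the right
Result: 110111010 (decimal 442)
Equivalent: 221 << 1 = 221 × 2^1 = 442



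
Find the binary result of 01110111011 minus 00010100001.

Method 1 - Direct subtraction (column by column from the right: bit − bit − borrow-in; if negative, add 2 and borrow 1 from the next column):
borrow: 00000000000
        01110111011
-       00010100001
-------------------
        01100011010

Method 2 - Add two's complement:
Two's complement of 00010100001: invert → 11101011110, add 1 → 11101011111
  01110111011
+ 11101011111
-------------
 101100011010  (end carry out of the top bit = 1)
Discarding the end carry: 01100011010
Decimal check:
  01110111011 = 512 + 256 + 128 + 32 + 16 + 8 + 2 + 1 = 955
  00010100001 = 128 + 32 + 1 = 161
  955 - 161 = 794, and 01100011010 = 512 + 256 + 16 + 8 + 2 = 794 ✓



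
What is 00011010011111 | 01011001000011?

OR: 1 when either bit is 1
  00011010011111
| 01011001000011
----------------
  01011011011111
Decimal: 1695 | 5699 = 5855



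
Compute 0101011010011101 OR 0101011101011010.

OR: 1 when either bit is 1
  0101011010011101
| 0101011101011010
------------------
  0101011111011111
Decimal: 22173 | 22362 = 22495



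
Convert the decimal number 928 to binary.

Using repeated division by 2:
928 ÷ 2 = 464 remainder 0
464 ÷ 2 = 232 remainder 0
232 ÷ 2 = 116 remainder 0
116 ÷ 2 = 58 remainder 0
58 ÷ 2 = 29 remainder 0
29 ÷ 2 = 14 remainder 1
14 ÷ 2 = 7 remainder 0
7 ÷ 2 = 3 remainder 1
3 ÷ 2 = 1 remainder 1
1 ÷ 2 = 0 remainder 1
Reading remainders bottom to top: 1110100000



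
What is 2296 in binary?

Using repeated division by 2:
2296 ÷ 2 = 1148 remainder 0
1148 ÷ 2 = 574 remainder 0
574 ÷ 2 = 287 remainder 0
287 ÷ 2 = 143 remainder 1
143 ÷ 2 = 71 remainder 1
71 ÷ 2 = 35 remainder 1
35 ÷ 2 = 17 remainder 1
17 ÷ 2 = 8 remainder 1
8 ÷ 2 = 4 remainder 0
4 ÷ 2 = 2 remainder 0
2 ÷ 2 = 1 remainder 0
1 ÷ 2 = 0 remainder 1
Reading remainders bottom to top: 100011111000



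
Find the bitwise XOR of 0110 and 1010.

XOR: 1 when bits differ
  0110
^ 1010
------
  1100
Decimal: 6 ^ 10 = 12



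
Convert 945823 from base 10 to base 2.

Using repeated division by 2:
945823 ÷ 2 = 472911 remainder 1
472911 ÷ 2 = 236455 remainder 1
236455 ÷ 2 = 118227 remainder 1
118227 ÷ 2 = 59113 remainder 1
59113 ÷ 2 = 29556 remainder 1
29556 ÷ 2 = 14778 remainder 0
14778 ÷ 2 = 7389 remainder 0
7389 ÷ 2 = 3694 remainder 1
3694 ÷ 2 = 1847 remainder 0
1847 ÷ 2 = 923 remainder 1
923 ÷ 2 = 461 remainder 1
461 ÷ 2 = 230 remainder 1
230 ÷ 2 = 115 remainder 0
115 ÷ 2 = 57 remainder 1
57 ÷ 2 = 28 remainder 1
28 ÷ 2 = 14 remainder 0
14 ÷ 2 = 7 remainder 0
7 ÷ 2 = 3 remainder 1
3 ÷ 2 = 1 remainder 1
1 ÷ 2 = 0 remainder 1
Reading remainders bottom to top: 11100110111010011111



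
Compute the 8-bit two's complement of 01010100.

Original: 01010100
Step 1 - Invert all bits: 10101011
Step 2 - Add 1: 10101100
Verification: 01010100 + 10101100 = 100000000; discarding the end carry (carry out of the top bit) leaves the 8-bit value 00000000, as required for x + (-x)



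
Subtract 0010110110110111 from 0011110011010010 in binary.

Method 1 - Direct subtraction (column by column from the right: bit − bit − borrow-in; if negative, add 2 and borrow 1 from the next column):
borrow: 0001111001111110
        0011110011010010
-       0010110110110111
------------------------
        0000111100011011

Method 2 - Add two's complement:
Two's complement of 0010110110110111: invert → 1101001001001000, add 1 → 1101001001001001
  0011110011010010
+ 1101001001001001
------------------
 10000111100011011  (end carry out of the top bit = 1)
Discarding the end carry: 0000111100011011
Decimal check:
  0011110011010010 = 8192 + 4096 + 2048 + 1024 + 128 + 64 + 16 + 2 = 15570
  0010110110110111 = 8192 + 2048 + 1024 + 256 + 128 + 32 + 16 + 4 + 2 + 1 = 11703
  15570 - 11703 = 3867, and 0000111100011011 = 2048 + 1024 + 512 + 256 + 16 + 8 + 2 + 1 = 3867 ✓



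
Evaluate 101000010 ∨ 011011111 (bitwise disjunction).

OR: 1 when either bit is 1
  101000010
| 011011111
-----------
  111011111
Decimal: 322 | 223 = 479



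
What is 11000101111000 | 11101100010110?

OR: 1 when either bit is 1
  11000101111000
| 11101100010110
----------------
  11101101111110
Decimal: 12664 | 15126 = 15230



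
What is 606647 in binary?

Using repeated division by 2:
606647 ÷ 2 = 303323 remainder 1
303323 ÷ 2 = 151661 remainder 1
151661 ÷ 2 = 75830 remainder 1
75830 ÷ 2 = 37915 remainder 0
37915 ÷ 2 = 18957 remainder 1
18957 ÷ 2 = 9478 remainder 1
9478 ÷ 2 = 4739 remainder 0
4739 ÷ 2 = 2369 remainder 1
2369 ÷ 2 = 1184 remainder 1
1184 ÷ 2 = 592 remainder 0
592 ÷ 2 = 296 remainder 0
296 ÷ 2 = 148 remainder 0
148 ÷ 2 = 74 remainder 0
74 ÷ 2 = 37 remainder 0
37 ÷ 2 = 18 remainder 1
18 ÷ 2 = 9 remainder 0
9 ÷ 2 = 4 remainder 1
4 ÷ 2 = 2 remainder 0
2 ÷ 2 = 1 remainder 0
1 ÷ 2 = 0 remainder 1
Reading remainders bottom to top: 10010100000110110111



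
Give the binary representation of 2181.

Using repeated division by 2:
2181 ÷ 2 = 1090 remainder 1
1090 ÷ 2 = 545 remainder 0
545 ÷ 2 = 272 remainder 1
272 ÷ 2 = 136 remainder 0
136 ÷ 2 = 68 remainder 0
68 ÷ 2 = 34 remainder 0
34 ÷ 2 = 17 remainder 0
17 ÷ 2 = 8 remainder 1
8 ÷ 2 = 4 remainder 0
4 ÷ 2 = 2 remainder 0
2 ÷ 2 = 1 remainder 0
1 ÷ 2 = 0 remainder 1
Reading remainders bottom to top: 100010000101



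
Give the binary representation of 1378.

Using repeated division by 2:
1378 ÷ 2 = 689 remainder 0
689 ÷ 2 = 344 remainder 1
344 ÷ 2 = 172 remainder 0
172 ÷ 2 = 86 remainder 0
86 ÷ 2 = 43 remainder 0
43 ÷ 2 = 21 remainder 1
21 ÷ 2 = 10 remainder 1
10 ÷ 2 = 5 remainder 0
5 ÷ 2 = 2 remainder 1
2 ÷ 2 = 1 remainder 0
1 ÷ 2 = 0 remainder 1
Reading remainders bottom to top: 10101100010



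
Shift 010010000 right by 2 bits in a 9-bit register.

Original: 010010000 (decimal 144)
Shift right by 2 positions
Drop the 2 low bits; fill with zeros on the left
Result: 000100100 (decimal 36)
Equivalent: 144 >> 2 = 144 ÷ 2^2 = 36



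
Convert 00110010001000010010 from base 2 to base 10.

Sum of powers of 2 for each 1-bit:
2^1 + 2^4 + 2^9 + 2^13 + 2^16 + 2^17
= 2 + 16 + 512 + 8192 + 65536 + 131072
= 205330



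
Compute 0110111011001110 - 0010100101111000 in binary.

Method 1 - Direct subtraction (column by column from the right: bit − bit − borrow-in; if negative, add 2 and borrow 1 from the next column):
borrow: 0000001011100000
        0110111011001110
-       0010100101111000
------------------------
        0100010101010110

Method 2 - Add two's complement:
Two's complement of 0010100101111000: invert → 1101011010000111, add 1 → 1101011010001000
  0110111011001110
+ 1101011010001000
------------------
 10100010101010110  (end carry out of the top bit = 1)
Discarding the end carry: 0100010101010110
Decimal check:
  0110111011001110 = 16384 + 8192 + 2048 + 1024 + 512 + 128 + 64 + 8 + 4 + 2 = 28366
  0010100101111000 = 8192 + 2048 + 256 + 64 + 32 + 16 + 8 = 10616
  28366 - 10616 = 17750, and 0100010101010110 = 16384 + 1024 + 256 + 64 + 16 + 4 + 2 = 17750 ✓



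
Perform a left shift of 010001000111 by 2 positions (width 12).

Original: 010001000111 (decimal 1095)
Shift left by 2 positions
Append 2 zeros on the right and drop the 2 high bits that overflow the 12-bit width
Result: 000100011100 (decimal 284)
Equivalent: 1095 << 2 = 1095 × 2^2 = 4380, truncated to 12 bits = 284



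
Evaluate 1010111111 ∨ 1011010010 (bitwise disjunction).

OR: 1 when either bit is 1
  1010111111
| 1011010010
------------
  1011111111
Decimal: 703 | 722 = 767



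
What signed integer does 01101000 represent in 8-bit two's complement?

Binary: 01101000
Sign bit: 0 (non-negative)
Read directly as an unsigned value:
01101000 = 64 + 32 + 8 = 104
Value: 104



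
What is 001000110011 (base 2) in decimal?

Sum of powers of 2 for each 1-bit:
2^0 + 2^1 + 2^4 + 2^5 + 2^9
= 1 + 2 + 16 + 32 + 512
= 563



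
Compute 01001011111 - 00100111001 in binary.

Method 1 - Direct subtraction (column by column from the right: bit − bit − borrow-in; if negative, add 2 and borrow 1 from the next column):
borrow: 01001000000
        01001011111
-       00100111001
-------------------
        00100100110

Method 2 - Add two's complement:
Two's complement of 00100111001: invert → 11011000110, add 1 → 11011000111
  01001011111
+ 11011000111
-------------
 100100100110  (end carry out of the top bit = 1)
Discarding the end carry: 00100100110
Decimal check:
  01001011111 = 512 + 64 + 16 + 8 + 4 + 2 + 1 = 607
  00100111001 = 256 + 32 + 16 + 8 + 1 = 313
  607 - 313 = 294, and 00100100110 = 256 + 32 + 4 + 2 = 294 ✓



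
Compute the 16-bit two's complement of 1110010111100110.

Original (sign bit 1, negative): 1110010111100110
Step 1 - Invert all bits: 0001101000011001
Step 2 - Add 1: 0001101000011010
Verification: 1110010111100110 + 0001101000011010 = 10000000000000000; discarding the end carry (carry out of the top bit) leaves the 16-bit value 0000000000000000, as required for x + (-x)



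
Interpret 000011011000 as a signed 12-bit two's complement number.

Binary: 000011011000
Sign bit: 0 (non-negative)
Read directly as an unsigned value:
000011011000 = 128 + 64 + 16 + 8 = 216
Value: 216



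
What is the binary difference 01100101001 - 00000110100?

Method 1 - Direct subtraction (column by column from the right: bit − bit − borrow-in; if negative, add 2 and borrow 1 from the next column):
borrow: 00111101000
        01100101001
-       00000110100
-------------------
        01011110101

Method 2 - Add two's complement:
Two's complement of 00000110100: invert → 11111001011, add 1 → 11111001100
  01100101001
+ 11111001100
-------------
 101011110101  (end carry out of the top bit = 1)
Discarding the end carry: 01011110101
Decimal check:
  01100101001 = 512 + 256 + 32 + 8 + 1 = 809
  00000110100 = 32 + 16 + 4 = 52
  809 - 52 = 757, and 01011110101 = 512 + 128 + 64 + 32 + 16 + 4 + 1 = 757 ✓



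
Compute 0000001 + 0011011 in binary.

Add column by column from the right: bit + bit + carry-in; write the sum mod 2, carry 1 when the sum is 2 or 3.
carry:  0000110
        0000001
+       0011011
---------------
       00011100
(the carry out of the leftmost column, 0, becomes the leading bit)
Decimal check:
  0000001 = 1
  0011011 = 16 + 8 + 2 + 1 = 27
  1 + 27 = 28, and 00011100 = 16 + 8 + 4 = 28 ✓



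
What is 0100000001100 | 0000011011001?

OR: 1 when either bit is 1
  0100000001100
| 0000011011001
---------------
  0100011011101
Decimal: 2060 | 217 = 2269



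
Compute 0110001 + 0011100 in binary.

Add column by column from the right: bit + bit + carry-in; write the sum mod 2, carry 1 when the sum is 2 or 3.
carry:  1100000
        0110001
+       0011100
---------------
       01001101
(the carry out of the leftmost column, 0, becomes the leading bit)
Decimal check:
  0110001 = 32 + 16 + 1 = 49
  0011100 = 16 + 8 + 4 = 28
  49 + 28 = 77, and 01001101 = 64 + 8 + 4 + 1 = 77 ✓



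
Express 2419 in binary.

Using repeated division by 2:
2419 ÷ 2 = 1209 remainder 1
1209 ÷ 2 = 604 remainder 1
604 ÷ 2 = 302 remainder 0
302 ÷ 2 = 151 remainder 0
151 ÷ 2 = 75 remainder 1
75 ÷ 2 = 37 remainder 1
37 ÷ 2 = 18 remainder 1
18 ÷ 2 = 9 remainder 0
9 ÷ 2 = 4 remainder 1
4 ÷ 2 = 2 remainder 0
2 ÷ 2 = 1 remainder 0
1 ÷ 2 = 0 remainder 1
Reading remainders bottom to top: 100101110011



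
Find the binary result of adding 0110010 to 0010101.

Add column by column from the right: bit + bit + carry-in; write the sum mod 2, carry 1 when the sum is 2 or 3.
carry:  1100000
        0110010
+       0010101
---------------
       01000111
(the carry out of the leftmost column, 0, becomes the leading bit)
Decimal check:
  0110010 = 32 + 16 + 2 = 50
  0010101 = 16 + 4 + 1 = 21
  50 + 21 = 71, and 01000111 = 64 + 4 + 2 + 1 = 71 ✓



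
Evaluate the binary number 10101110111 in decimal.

Sum of powers of 2 for each 1-bit:
2^0 + 2^1 + 2^2 + 2^4 + 2^5 + 2^6 + 2^8 + 2^10
= 1 + 2 + 4 + 16 + 32 + 64 + 256 + 1024
= 1399



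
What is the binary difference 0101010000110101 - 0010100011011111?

Method 1 - Direct subtraction (column by column from the right: bit − bit − borrow-in; if negative, add 2 and borrow 1 from the next column):
borrow: 0101011110111100
        0101010000110101
-       0010100011011111
------------------------
        0010101101010110

Method 2 - Add two's complement:
Two's complement of 0010100011011111: invert → 1101011100100000, add 1 → 1101011100100001
  0101010000110101
+ 1101011100100001
------------------
 10010101101010110  (end carry out of the top bit = 1)
Discarding the end carry: 0010101101010110
Decimal check:
  0101010000110101 = 16384 + 4096 + 1024 + 32 + 16 + 4 + 1 = 21557
  0010100011011111 = 8192 + 2048 + 128 + 64 + 16 + 8 + 4 + 2 + 1 = 10463
  21557 - 10463 = 11094, and 0010101101010110 = 8192 + 2048 + 512 + 256 + 64 + 16 + 4 + 2 = 11094 ✓



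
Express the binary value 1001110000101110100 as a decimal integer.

Sum of powers of 2 for each 1-bit:
2^2 + 2^4 + 2^5 + 2^6 + 2^8 + 2^13 + 2^14 + 2^15 + 2^18
= 4 + 16 + 32 + 64 + 256 + 8192 + 16384 + 32768 + 262144
= 319860



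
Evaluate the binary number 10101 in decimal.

Sum of powers of 2 for each 1-bit:
2^0 + 2^2 + 2^4
= 1 + 4 + 16
= 21



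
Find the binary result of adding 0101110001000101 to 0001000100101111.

Add column by column from the right: bit + bit + carry-in; write the sum mod 2, carry 1 when the sum is 2 or 3.
carry:  0010000000011110
        0101110001000101
+       0001000100101111
------------------------
       00110110101110100
(the carry out of the leftmost column, 0, becomes the leading bit)
Decimal check:
  0101110001000101 = 16384 + 4096 + 2048 + 1024 + 64 + 4 + 1 = 23621
  0001000100101111 = 4096 + 256 + 32 + 8 + 4 + 2 + 1 = 4399
  23621 + 4399 = 28020, and 00110110101110100 = 16384 + 8192 + 2048 + 1024 + 256 + 64 + 32 + 16 + 4 = 28020 ✓



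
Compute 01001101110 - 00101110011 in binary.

Method 1 - Direct subtraction (column by column from the right: bit − bit − borrow-in; if negative, add 2 and borrow 1 from the next column):
borrow: 01111100110
        01001101110
-       00101110011
-------------------
        00011111011

Method 2 - Add two's complement:
Two's complement of 00101110011: invert → 11010001100, add 1 → 11010001101
  01001101110
+ 11010001101
-------------
 100011111011  (end carry out of the top bit = 1)
Discarding the end carry: 00011111011
Decimal check:
  01001101110 = 512 + 64 + 32 + 8 + 4 + 2 = 622
  00101110011 = 256 + 64 + 32 + 16 + 2 + 1 = 371
  622 - 371 = 251, and 00011111011 = 128 + 64 + 32 + 16 + 8 + 2 + 1 = 251 ✓



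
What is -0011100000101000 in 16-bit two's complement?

Original: 0011100000101000
Step 1 - Invert all bits: 1100011111010111
Step 2 - Add 1: 1100011111011000
Verification: 0011100000101000 + 1100011111011000 = 10000000000000000; discarding the end carry (carry out of the top bit) leaves the 16-bit value 0000000000000000, as required for x + (-x)



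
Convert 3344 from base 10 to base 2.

Using repeated division by 2:
3344 ÷ 2 = 1672 remainder 0
1672 ÷ 2 = 836 remainder 0
836 ÷ 2 = 418 remainder 0
418 ÷ 2 = 209 remainder 0
209 ÷ 2 = 104 remainder 1
104 ÷ 2 = 52 remainder 0
52 ÷ 2 = 26 remainder 0
26 ÷ 2 = 13 remainder 0
13 ÷ 2 = 6 remainder 1
6 ÷ 2 = 3 remainder 0
3 ÷ 2 = 1 remainder 1
1 ÷ 2 = 0 remainder 1
Reading remainders bottom to top: 110100010000



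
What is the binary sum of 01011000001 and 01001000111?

Add column by column from the right: bit + bit + carry-in; write the sum mod 2, carry 1 when the sum is 2 or 3.
carry:  10110001110
        01011000001
+       01001000111
-------------------
       010100001000
(the carry out of the leftmost column, 0, becomes the leading bit)
Decimal check:
  01011000001 = 512 + 128 + 64 + 1 = 705
  01001000111 = 512 + 64 + 4 + 2 + 1 = 583
  705 + 583 = 1288, and 010100001000 = 1024 + 256 + 8 = 1288 ✓



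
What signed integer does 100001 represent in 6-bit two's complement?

Binary: 100001
Sign bit: 1 (negative)
Invert: 011110
Add 1:  011111
Magnitude: 011111 = 16 + 8 + 4 + 2 + 1 = 31
Value: -31



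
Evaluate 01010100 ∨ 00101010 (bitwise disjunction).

OR: 1 when either bit is 1
  01010100
| 00101010
----------
  01111110
Decimal: 84 | 42 = 126



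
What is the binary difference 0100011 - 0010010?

Method 1 - Direct subtraction (column by column from the right: bit − bit − borrow-in; if negative, add 2 and borrow 1 from the next column):
borrow: 0100000
        0100011
-       0010010
---------------
        0010001

Method 2 - Add two's complement:
Two's complement of 0010010: invert → 1101101, add 1 → 1101110
  0100011
+ 1101110
---------
 10010001  (end carry out of the top bit = 1)
Discarding the end carry: 0010001
Decimal check:
  0100011 = 32 + 2 + 1 = 35
  0010010 = 16 + 2 = 18
  35 - 18 = 17, and 0010001 = 16 + 1 = 17 ✓



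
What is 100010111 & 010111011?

AND: 1 only when both bits are 1
  100010111
& 010111011
-----------
  000010011
Decimal: 279 & 187 = 19



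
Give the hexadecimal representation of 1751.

Using repeated division by 16 (digits 10–15 are A–F):
1751 ÷ 16 = 109 remainder 7
109 ÷ 16 = 6 remainder 13 (D)
6 ÷ 16 = 0 remainder 6
Reading remainders bottom to top: 6D7



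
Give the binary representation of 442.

Using repeated division by 2:
442 ÷ 2 = 221 remainder 0
221 ÷ 2 = 110 remainder 1
110 ÷ 2 = 55 remainder 0
55 ÷ 2 = 27 remainder 1
27 ÷ 2 = 13 remainder 1
13 ÷ 2 = 6 remainder 1
6 ÷ 2 = 3 remainder 0
3 ÷ 2 = 1 remainder 1
1 ÷ 2 = 0 remainder 1
Reading remainders bottom to top: 110111010



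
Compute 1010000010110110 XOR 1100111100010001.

XOR: 1 when bits differ
  1010000010110110
^ 1100111100010001
------------------
  0110111110100111
Decimal: 41142 ^ 53009 = 28583



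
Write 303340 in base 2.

Using repeated division by 2:
303340 ÷ 2 = 151670 remainder 0
151670 ÷ 2 = 75835 remainder 0
75835 ÷ 2 = 37917 remainder 1
37917 ÷ 2 = 18958 remainder 1
18958 ÷ 2 = 9479 remainder 0
9479 ÷ 2 = 4739 remainder 1
4739 ÷ 2 = 2369 remainder 1
2369 ÷ 2 = 1184 remainder 1
1184 ÷ 2 = 592 remainder 0
592 ÷ 2 = 296 remainder 0
296 ÷ 2 = 148 remainder 0
148 ÷ 2 = 74 remainder 0
74 ÷ 2 = 37 remainder 0
37 ÷ 2 = 18 remainder 1
18 ÷ 2 = 9 remainder 0
9 ÷ 2 = 4 remainder 1
4 ÷ 2 = 2 remainder 0
2 ÷ 2 = 1 remainder 0
1 ÷ 2 = 0 remainder 1
Reading remainders bottom to top: 1001010000011101100



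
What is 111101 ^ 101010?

XOR: 1 when bits differ
  111101
^ 101010
--------
  010111
Decimal: 61 ^ 42 = 23



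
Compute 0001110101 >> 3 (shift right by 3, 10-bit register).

Original: 0001110101 (decimal 117)
Shift right by 3 positions
Drop the 3 low bits; fill with zeros on the left
Result: 0000001110 (decimal 14)
Equivalent: 117 >> 3 = 117 ÷ 2^3 = 14



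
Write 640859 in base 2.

Using repeated division by 2:
640859 ÷ 2 = 320429 remainder 1
320429 ÷ 2 = 160214 remainder 1
160214 ÷ 2 = 80107 remainder 0
80107 ÷ 2 = 40053 remainder 1
40053 ÷ 2 = 20026 remainder 1
20026 ÷ 2 = 10013 remainder 0
10013 ÷ 2 = 5006 remainder 1
5006 ÷ 2 = 2503 remainder 0
2503 ÷ 2 = 1251 remainder 1
1251 ÷ 2 = 625 remainder 1
625 ÷ 2 = 312 remainder 1
312 ÷ 2 = 156 remainder 0
156 ÷ 2 = 78 remainder 0
78 ÷ 2 = 39 remainder 0
39 ÷ 2 = 19 remainder 1
19 ÷ 2 = 9 remainder 1
9 ÷ 2 = 4 remainder 1
4 ÷ 2 = 2 remainder 0
2 ÷ 2 = 1 remainder 0
1 ÷ 2 = 0 remainder 1
Reading remainders bottom to top: 10011100011101011011



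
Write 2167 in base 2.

Using repeated division by 2:
2167 ÷ 2 = 1083 remainder 1
1083 ÷ 2 = 541 remainder 1
541 ÷ 2 = 270 remainder 1
270 ÷ 2 = 135 remainder 0
135 ÷ 2 = 67 remainder 1
67 ÷ 2 = 33 remainder 1
33 ÷ 2 = 16 remainder 1
16 ÷ 2 = 8 remainder 0
8 ÷ 2 = 4 remainder 0
4 ÷ 2 = 2 remainder 0
2 ÷ 2 = 1 remainder 0
1 ÷ 2 = 0 remainder 1
Reading remainders bottom to top: 100001110111



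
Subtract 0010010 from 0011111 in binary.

Method 1 - Direct subtraction (column by column from the right: bit − bit − borrow-in; if negative, add 2 and borrow 1 from the next column):
borrow: 0000000
        0011111
-       0010010
---------------
        0001101

Method 2 - Add two's complement:
Two's complement of 0010010: invert → 1101101, add 1 → 1101110
  0011111
+ 1101110
---------
 10001101  (end carry out of the top bit = 1)
Discarding the end carry: 0001101
Decimal check:
  0011111 = 16 + 8 + 4 + 2 + 1 = 31
  0010010 = 16 + 2 = 18
  31 - 18 = 13, and 0001101 = 8 + 4 + 1 = 13 ✓



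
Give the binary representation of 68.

Using repeated division by 2:
68 ÷ 2 = 34 remainder 0
34 ÷ 2 = 17 remainder 0
17 ÷ 2 = 8 remainder 1
8 ÷ 2 = 4 remainder 0
4 ÷ 2 = 2 remainder 0
2 ÷ 2 = 1 remainder 0
1 ÷ 2 = 0 remainder 1
Reading remainders bottom to top: 1000100



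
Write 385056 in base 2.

Using repeated division by 2:
385056 ÷ 2 = 192528 remainder 0
192528 ÷ 2 = 96264 remainder 0
96264 ÷ 2 = 48132 remainder 0
48132 ÷ 2 = 24066 remainder 0
24066 ÷ 2 = 12033 remainder 0
12033 ÷ 2 = 6016 remainder 1
6016 ÷ 2 = 3008 remainder 0
3008 ÷ 2 = 1504 remainder 0
1504 ÷ 2 = 752 remainder 0
752 ÷ 2 = 376 remainder 0
376 ÷ 2 = 188 remainder 0
188 ÷ 2 = 94 remainder 0
94 ÷ 2 = 47 remainder 0
47 ÷ 2 = 23 remainder 1
23 ÷ 2 = 11 remainder 1
11 ÷ 2 = 5 remainder 1
5 ÷ 2 = 2 remainder 1
2 ÷ 2 = 1 remainder 0
1 ÷ 2 = 0 remainder 1
Reading remainders bottom to top: 1011110000000100000



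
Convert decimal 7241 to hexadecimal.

Using repeated division by 16 (digits 10–15 are A–F):
7241 ÷ 16 = 452 remainder 9
452 ÷ 16 = 28 remainder 4
28 ÷ 16 = 1 remainder 12 (C)
1 ÷ 16 = 0 remainder 1
Reading remainders bottom to top: 1C49



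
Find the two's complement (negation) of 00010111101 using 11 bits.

Original: 00010111101
Step 1 - Invert all bits: 11101000010
Step 2 - Add 1: 11101000011
Verification: 00010111101 + 11101000011 = 100000000000; discarding the end carry (carry out of the top bit) leaves the 11-bit value 00000000000, as required for x + (-x)



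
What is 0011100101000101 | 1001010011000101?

OR: 1 when either bit is 1
  0011100101000101
| 1001010011000101
------------------
  1011110111000101
Decimal: 14661 | 38085 = 48581



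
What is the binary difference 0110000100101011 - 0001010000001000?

Method 1 - Direct subtraction (column by column from the right: bit − bit − borrow-in; if negative, add 2 and borrow 1 from the next column):
borrow: 0011100000000000
        0110000100101011
-       0001010000001000
------------------------
        0100110100100011

Method 2 - Add two's complement:
Two's complement of 0001010000001000: invert → 1110101111110111, add 1 → 1110101111111000
  0110000100101011
+ 1110101111111000
------------------
 10100110100100011  (end carry out of the top bit = 1)
Discarding the end carry: 0100110100100011
Decimal check:
  0110000100101011 = 16384 + 8192 + 256 + 32 + 8 + 2 + 1 = 24875
  0001010000001000 = 4096 + 1024 + 8 = 5128
  24875 - 5128 = 19747, and 0100110100100011 = 16384 + 2048 + 1024 + 256 + 32 + 2 + 1 = 19747 ✓



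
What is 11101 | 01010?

OR: 1 when either bit is 1
  11101
| 01010
-------
  11111
Decimal: 29 | 10 = 31



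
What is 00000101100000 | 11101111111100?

OR: 1 when either bit is 1
  00000101100000
| 11101111111100
----------------
  11101111111100
Decimal: 352 | 15356 = 15356



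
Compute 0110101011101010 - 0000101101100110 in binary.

Method 1 - Direct subtraction (column by column from the right: bit − bit − borrow-in; if negative, add 2 and borrow 1 from the next column):
borrow: 0011111000001000
        0110101011101010
-       0000101101100110
------------------------
        0101111110000100

Method 2 - Add two's complement:
Two's complement of 0000101101100110: invert → 1111010010011001, add 1 → 1111010010011010
  0110101011101010
+ 1111010010011010
------------------
 10101111110000100  (end carry out of the top bit = 1)
Discarding the end carry: 0101111110000100
Decimal check:
  0110101011101010 = 16384 + 8192 + 2048 + 512 + 128 + 64 + 32 + 8 + 2 = 27370
  0000101101100110 = 2048 + 512 + 256 + 64 + 32 + 4 + 2 = 2918
  27370 - 2918 = 24452, and 0101111110000100 = 16384 + 4096 + 2048 + 1024 + 512 + 256 + 128 + 4 = 24452 ✓



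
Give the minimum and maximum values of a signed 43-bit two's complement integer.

For 43-bit two's complement:
Minimum: -2^42 = -4398046511104
Maximum: 2^42 - 1 = 4398046511103



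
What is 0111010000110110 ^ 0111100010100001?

XOR: 1 when bits differ
  0111010000110110
^ 0111100010100001
------------------
  0000110010010111
Decimal: 29750 ^ 30881 = 3223



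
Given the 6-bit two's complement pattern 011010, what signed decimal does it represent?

Binary: 011010
Sign bit: 0 (non-negative)
Read directly as an unsigned value:
011010 = 16 + 8 + 2 = 26
Value: 26



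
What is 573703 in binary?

Using repeated division by 2:
573703 ÷ 2 = 286851 remainder 1
286851 ÷ 2 = 143425 remainder 1
143425 ÷ 2 = 71712 remainder 1
71712 ÷ 2 = 35856 remainder 0
35856 ÷ 2 = 17928 remainder 0
17928 ÷ 2 = 8964 remainder 0
8964 ÷ 2 = 4482 remainder 0
4482 ÷ 2 = 2241 remainder 0
2241 ÷ 2 = 1120 remainder 1
1120 ÷ 2 = 560 remainder 0
560 ÷ 2 = 280 remainder 0
280 ÷ 2 = 140 remainder 0
140 ÷ 2 = 70 remainder 0
70 ÷ 2 = 35 remainder 0
35 ÷ 2 = 17 remainder 1
17 ÷ 2 = 8 remainder 1
8 ÷ 2 = 4 remainder 0
4 ÷ 2 = 2 remainder 0
2 ÷ 2 = 1 remainder 0
1 ÷ 2 = 0 remainder 1
Reading remainders bottom to top: 10001100000100000111



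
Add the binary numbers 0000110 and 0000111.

Add column by column from the right: bit + bit + carry-in; write the sum mod 2, carry 1 when the sum is 2 or 3.
carry:  0001100
        0000110
+       0000111
---------------
       00001101
(the carry out of the leftmost column, 0, becomes the leading bit)
Decimal check:
  0000110 = 4 + 2 = 6
  0000111 = 4 + 2 + 1 = 7
  6 + 7 = 13, and 00001101 = 8 + 4 + 1 = 13 ✓



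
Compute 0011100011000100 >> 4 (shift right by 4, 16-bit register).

Original: 0011100011000100 (decimal 14532)
Shift right by 4 positions
Drop the 4 low bits; fill with zeros on the left
Result: 0000001110001100 (decimal 908)
Equivalent: 14532 >> 4 = 14532 ÷ 2^4 = 908



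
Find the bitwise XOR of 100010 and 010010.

XOR: 1 when bits differ
  100010
^ 010010
--------
  110000
Decimal: 34 ^ 18 = 48



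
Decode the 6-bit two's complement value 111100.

Binary: 111100
Sign bit: 1 (negative)
Invert: 000011
Add 1:  000100
Magnitude: 000100 = 4
Value: -4



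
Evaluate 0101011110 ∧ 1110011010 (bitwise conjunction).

AND: 1 only when both bits are 1
  0101011110
& 1110011010
------------
  0100011010
Decimal: 350 & 922 = 282



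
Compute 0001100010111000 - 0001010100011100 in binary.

Method 1 - Direct subtraction (column by column from the right: bit − bit − borrow-in; if negative, add 2 and borrow 1 from the next column):
borrow: 0000111000111000
        0001100010111000
-       0001010100011100
------------------------
        0000001110011100

Method 2 - Add two's complement:
Two's complement of 0001010100011100: invert → 1110101011100011, add 1 → 1110101011100100
  0001100010111000
+ 1110101011100100
------------------
 10000001110011100  (end carry out of the top bit = 1)
Discarding the end carry: 0000001110011100
Decimal check:
  0001100010111000 = 4096 + 2048 + 128 + 32 + 16 + 8 = 6328
  0001010100011100 = 4096 + 1024 + 256 + 16 + 8 + 4 = 5404
  6328 - 5404 = 924, and 0000001110011100 = 512 + 256 + 128 + 16 + 8 + 4 = 924 ✓



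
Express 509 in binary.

Using repeated division by 2:
509 ÷ 2 = 254 remainder 1
254 ÷ 2 = 127 remainder 0
127 ÷ 2 = 63 remainder 1
63 ÷ 2 = 31 remainder 1
31 ÷ 2 = 15 remainder 1
15 ÷ 2 = 7 remainder 1
7 ÷ 2 = 3 remainder 1
3 ÷ 2 = 1 remainder 1
1 ÷ 2 = 0 remainder 1
Reading remainders bottom to top: 111111101



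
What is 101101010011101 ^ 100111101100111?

XOR: 1 when bits differ
  101101010011101
^ 100111101100111
-----------------
  001010111111010
Decimal: 23197 ^ 20327 = 5626



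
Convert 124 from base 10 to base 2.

Using repeated division by 2:
124 ÷ 2 = 62 remainder 0
62 ÷ 2 = 31 remainder 0
31 ÷ 2 = 15 remainder 1
15 ÷ 2 = 7 remainder 1
7 ÷ 2 = 3 remainder 1
3 ÷ 2 = 1 remainder 1
1 ÷ 2 = 0 remainder 1
Reading remainders bottom to top: 1111100



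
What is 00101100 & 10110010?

AND: 1 only when both bits are 1
  00101100
& 10110010
----------
  00100000
Decimal: 44 & 178 = 32



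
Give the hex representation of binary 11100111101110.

Group into 4-bit nibbles from right:
  0011 = 3
  1001 = 9
  1110 = E
  1110 = E
Result: 39EE



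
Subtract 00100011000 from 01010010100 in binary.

Method 1 - Direct subtraction (column by column from the right: bit − bit − borrow-in; if negative, add 2 and borrow 1 from the next column):
borrow: 01011110000
        01010010100
-       00100011000
-------------------
        00101111100

Method 2 - Add two's complement:
Two's complement of 00100011000: invert → 11011100111, add 1 → 11011101000
  01010010100
+ 11011101000
-------------
 100101111100  (end carry out of the top bit = 1)
Discarding the end carry: 00101111100
Decimal check:
  01010010100 = 512 + 128 + 16 + 4 = 660
  00100011000 = 256 + 16 + 8 = 280
  660 - 280 = 380, and 00101111100 = 256 + 64 + 32 + 16 + 8 + 4 = 380 ✓



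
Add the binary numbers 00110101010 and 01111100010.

Add column by column from the right: bit + bit + carry-in; write the sum mod 2, carry 1 when the sum is 2 or 3.
carry:  11111000100
        00110101010
+       01111100010
-------------------
       010110001100
(the carry out of the leftmost column, 0, becomes the leading bit)
Decimal check:
  00110101010 = 256 + 128 + 32 + 8 + 2 = 426
  01111100010 = 512 + 256 + 128 + 64 + 32 + 2 = 994
  426 + 994 = 1420, and 010110001100 = 1024 + 256 + 128 + 8 + 4 = 1420 ✓



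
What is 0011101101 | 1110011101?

OR: 1 when either bit is 1
  0011101101
| 1110011101
------------
  1111111101
Decimal: 237 | 925 = 1021



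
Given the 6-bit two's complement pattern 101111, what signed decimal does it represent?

Binary: 101111
Sign bit: 1 (negative)
Invert: 010000
Add 1:  010001
Magnitude: 010001 = 16 + 1 = 17
Value: -17



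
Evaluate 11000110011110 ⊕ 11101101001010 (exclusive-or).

XOR: 1 when bits differ
  11000110011110
^ 11101101001010
----------------
  00101011010100
Decimal: 12702 ^ 15178 = 2772



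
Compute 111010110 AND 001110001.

AND: 1 only when both bits are 1
  111010110
& 001110001
-----------
  001010000
Decimal: 470 & 113 = 80



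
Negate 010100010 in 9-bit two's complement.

Original: 010100010
Step 1 - Invert all bits: 101011101
Step 2 - Add 1: 101011110
Verification: 010100010 + 101011110 = 1000000000; discarding the end carry (carry out of the top bit) leaves the 9-bit value 000000000, as required for x + (-x)



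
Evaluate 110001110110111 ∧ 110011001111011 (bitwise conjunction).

AND: 1 only when both bits are 1
  110001110110111
& 110011001111011
-----------------
  110001000110011
Decimal: 25527 & 26235 = 25139



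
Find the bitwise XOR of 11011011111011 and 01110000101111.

XOR: 1 when bits differ
  11011011111011
^ 01110000101111
----------------
  10101011010100
Decimal: 14075 ^ 7215 = 10964



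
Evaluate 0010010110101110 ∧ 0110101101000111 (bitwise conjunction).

AND: 1 only when both bits are 1
  0010010110101110
& 0110101101000111
------------------
  0010000100000110
Decimal: 9646 & 27463 = 8454



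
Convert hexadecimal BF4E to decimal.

Expand by place value (powers of 16):
Digit values: B = 11, F = 15, E = 14
BF4E = 11 × 16^3 + 15 × 16^2 + 4 × 16^1 + 14 × 16^0
= 11 × 4096 + 15 × 256 + 4 × 16 + 14 × 1
= 45056 + 3840 + 64 + 14
= 48974



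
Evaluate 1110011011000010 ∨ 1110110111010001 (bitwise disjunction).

OR: 1 when either bit is 1
  1110011011000010
| 1110110111010001
------------------
  1110111111010011
Decimal: 59074 | 60881 = 61395



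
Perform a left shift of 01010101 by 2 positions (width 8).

Original: 01010101 (decimal 85)
Shift left by 2 positions
Append 2 zeros on the right and drop the 2 high bits that overflow the 8-bit width
Result: 01010100 (decimal 84)
Equivalent: 85 << 2 = 85 × 2^2 = 340, truncated to 8 bits = 84



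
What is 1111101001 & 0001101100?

AND: 1 only when both bits are 1
  1111101001
& 0001101100
------------
  0001101000
Decimal: 1001 & 108 = 104



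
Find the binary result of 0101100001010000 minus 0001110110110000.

Method 1 - Direct subtraction (column by column from the right: bit − bit − borrow-in; if negative, add 2 and borrow 1 from the next column):
borrow: 0111111101000000
        0101100001010000
-       0001110110110000
------------------------
        0011101010100000

Method 2 - Add two's complement:
Two's complement of 0001110110110000: invert → 1110001001001111, add 1 → 1110001001010000
  0101100001010000
+ 1110001001010000
------------------
 10011101010100000  (end carry out of the top bit = 1)
Discarding the end carry: 0011101010100000
Decimal check:
  0101100001010000 = 16384 + 4096 + 2048 + 64 + 16 = 22608
  0001110110110000 = 4096 + 2048 + 1024 + 256 + 128 + 32 + 16 = 7600
  22608 - 7600 = 15008, and 0011101010100000 = 8192 + 4096 + 2048 + 512 + 128 + 32 = 15008 ✓



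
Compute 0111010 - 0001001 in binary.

Method 1 - Direct subtraction (column by column from the right: bit − bit − borrow-in; if negative, add 2 and borrow 1 from the next column):
borrow: 0000010
        0111010
-       0001001
---------------
        0110001

Method 2 - Add two's complement:
Two's complement of 0001001: invert → 1110110, add 1 → 1110111
  0111010
+ 1110111
---------
 10110001  (end carry out of the top bit = 1)
Discarding the end carry: 0110001
Decimal check:
  0111010 = 32 + 16 + 8 + 2 = 58
  0001001 = 8 + 1 = 9
  58 - 9 = 49, and 0110001 = 32 + 16 + 1 = 49 ✓



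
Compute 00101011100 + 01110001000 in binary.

Add column by column from the right: bit + bit + carry-in; write the sum mod 2, carry 1 when the sum is 2 or 3.
carry:  11000110000
        00101011100
+       01110001000
-------------------
       010011100100
(the carry out of the leftmost column, 0, becomes the leading bit)
Decimal check:
  00101011100 = 256 + 64 + 16 + 8 + 4 = 348
  01110001000 = 512 + 256 + 128 + 8 = 904
  348 + 904 = 1252, and 010011100100 = 1024 + 128 + 64 + 32 + 4 = 1252 ✓



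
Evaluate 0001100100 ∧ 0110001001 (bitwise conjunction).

AND: 1 only when both bits are 1
  0001100100
& 0110001001
------------
  0000000000
Decimal: 100 & 393 = 0



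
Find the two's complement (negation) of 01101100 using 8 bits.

Original: 01101100
Step 1 - Invert all bits: 10010011
Step 2 - Add 1: 10010100
Verification: 01101100 + 10010100 = 100000000; discarding the end carry (carry out of the top bit) leaves the 8-bit value 00000000, as required for x + (-x)



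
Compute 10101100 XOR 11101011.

XOR: 1 when bits differ
  10101100
^ 11101011
----------
  01000111
Decimal: 172 ^ 235 = 71



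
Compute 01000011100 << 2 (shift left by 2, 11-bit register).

Original: 01000011100 (decimal 540)
Shift left by 2 positions
Append 2 zeros on the right and drop the 2 high bits that overflow the 11-bit width
Result: 00001110000 (decimal 112)
Equivalent: 540 << 2 = 540 × 2^2 = 2160, truncated to 11 bits = 112



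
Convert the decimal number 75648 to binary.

Using repeated division by 2:
75648 ÷ 2 = 37824 remainder 0
37824 ÷ 2 = 18912 remainder 0
18912 ÷ 2 = 9456 remainder 0
9456 ÷ 2 = 4728 remainder 0
4728 ÷ 2 = 2364 remainder 0
2364 ÷ 2 = 1182 remainder 0
1182 ÷ 2 = 591 remainder 0
591 ÷ 2 = 295 remainder 1
295 ÷ 2 = 147 remainder 1
147 ÷ 2 = 73 remainder 1
73 ÷ 2 = 36 remainder 1
36 ÷ 2 = 18 remainder 0
18 ÷ 2 = 9 remainder 0
9 ÷ 2 = 4 remainder 1
4 ÷ 2 = 2 remainder 0
2 ÷ 2 = 1 remainder 0
1 ÷ 2 = 0 remainder 1
Reading remainders bottom to top: 10010011110000000



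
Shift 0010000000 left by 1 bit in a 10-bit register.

Original: 0010000000 (decimal 128)
Shift left by 1 position
Append 1 zero on the right
Result: 0100000000 (decimal 256)
Equivalent: 128 << 1 = 128 × 2^1 = 256



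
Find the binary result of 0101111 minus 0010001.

Method 1 - Direct subtraction (column by column from the right: bit − bit − borrow-in; if negative, add 2 and borrow 1 from the next column):
borrow: 0100000
        0101111
-       0010001
---------------
        0011110

Method 2 - Add two's complement:
Two's complement of 0010001: invert → 1101110, add 1 → 1101111
  0101111
+ 1101111
---------
 10011110  (end carry out of the top bit = 1)
Discarding the end carry: 0011110
Decimal check:
  0101111 = 32 + 8 + 4 + 2 + 1 = 47
  0010001 = 16 + 1 = 17
  47 - 17 = 30, and 0011110 = 16 + 8 + 4 + 2 = 30 ✓



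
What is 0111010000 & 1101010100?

AND: 1 only when both bits are 1
  0111010000
& 1101010100
------------
  0101010000
Decimal: 464 & 852 = 336



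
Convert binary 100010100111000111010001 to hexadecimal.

Group into 4-bit nibbles from right:
  1000 = 8
  1010 = A
  0111 = 7
  0001 = 1
  1101 = D
  0001 = 1
Result: 8A71D1



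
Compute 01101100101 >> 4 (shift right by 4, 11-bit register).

Original: 01101100101 (decimal 869)
Shift right by 4 positions
Drop the 4 low bits; fill with zeros on the left
Result: 00000110110 (decimal 54)
Equivalent: 869 >> 4 = 869 ÷ 2^4 = 54



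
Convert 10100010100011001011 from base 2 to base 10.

Sum of powers of 2 for each 1-bit:
2^0 + 2^1 + 2^3 + 2^6 + 2^7 + 2^11 + 2^13 + 2^17 + 2^19
= 1 + 2 + 8 + 64 + 128 + 2048 + 8192 + 131072 + 524288
= 665803



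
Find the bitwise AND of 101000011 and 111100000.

AND: 1 only when both bits are 1
  101000011
& 111100000
-----------
  101000000
Decimal: 323 & 480 = 320



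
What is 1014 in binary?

Using repeated division by 2:
1014 ÷ 2 = 507 remainder 0
507 ÷ 2 = 253 remainder 1
253 ÷ 2 = 126 remainder 1
126 ÷ 2 = 63 remainder 0
63 ÷ 2 = 31 remainder 1
31 ÷ 2 = 15 remainder 1
15 ÷ 2 = 7 remainder 1
7 ÷ 2 = 3 remainder 1
3 ÷ 2 = 1 remainder 1
1 ÷ 2 = 0 remainder 1
Reading remainders bottom to top: 1111110110



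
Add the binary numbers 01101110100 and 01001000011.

Add column by column from the right: bit + bit + carry-in; write the sum mod 2, carry 1 when the sum is 2 or 3.
carry:  10010000000
        01101110100
+       01001000011
-------------------
       010110110111
(the carry out of the leftmost column, 0, becomes the leading bit)
Decimal check:
  01101110100 = 512 + 256 + 64 + 32 + 16 + 4 = 884
  01001000011 = 512 + 64 + 2 + 1 = 579
  884 + 579 = 1463, and 010110110111 = 1024 + 256 + 128 + 32 + 16 + 4 + 2 + 1 = 1463 ✓

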